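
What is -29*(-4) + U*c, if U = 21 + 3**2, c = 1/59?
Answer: 6874/59 ≈ 116.51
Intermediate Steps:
c = 1/59 ≈ 0.016949
U = 30 (U = 21 + 9 = 30)
-29*(-4) + U*c = -29*(-4) + 30*(1/59) = 116 + 30/59 = 6874/59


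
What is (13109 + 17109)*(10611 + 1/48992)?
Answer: 7854475793317/24496 ≈ 3.2064e+8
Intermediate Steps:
(13109 + 17109)*(10611 + 1/48992) = 30218*(10611 + 1/48992) = 30218*(519854113/48992) = 7854475793317/24496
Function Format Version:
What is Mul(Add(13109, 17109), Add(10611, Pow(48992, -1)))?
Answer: Rational(7854475793317, 24496) ≈ 3.2064e+8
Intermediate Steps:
Mul(Add(13109, 17109), Add(10611, Pow(48992, -1))) = Mul(30218, Add(10611, Rational(1, 48992))) = Mul(30218, Rational(519854113, 48992)) = Rational(7854475793317, 24496)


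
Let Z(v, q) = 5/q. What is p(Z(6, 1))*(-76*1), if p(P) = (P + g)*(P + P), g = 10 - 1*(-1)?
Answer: -12160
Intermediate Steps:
g = 11 (g = 10 + 1 = 11)
p(P) = 2*P*(11 + P) (p(P) = (P + 11)*(P + P) = (11 + P)*(2*P) = 2*P*(11 + P))
p(Z(6, 1))*(-76*1) = (2*(5/1)*(11 + 5/1))*(-76*1) = (2*(5*1)*(11 + 5*1))*(-76) = (2*5*(11 + 5))*(-76) = (2*5*16)*(-76) = 160*(-76) = -12160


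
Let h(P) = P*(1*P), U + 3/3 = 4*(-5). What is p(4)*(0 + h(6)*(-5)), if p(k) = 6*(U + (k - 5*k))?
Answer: 39960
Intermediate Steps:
U = -21 (U = -1 + 4*(-5) = -1 - 20 = -21)
h(P) = P² (h(P) = P*P = P²)
p(k) = -126 - 24*k (p(k) = 6*(-21 + (k - 5*k)) = 6*(-21 - 4*k) = -126 - 24*k)
p(4)*(0 + h(6)*(-5)) = (-126 - 24*4)*(0 + 6²*(-5)) = (-126 - 96)*(0 + 36*(-5)) = -222*(0 - 180) = -222*(-180) = 39960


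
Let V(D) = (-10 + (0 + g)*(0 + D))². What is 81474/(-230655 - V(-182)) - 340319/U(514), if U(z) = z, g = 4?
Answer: -87963619339/132834562 ≈ -662.20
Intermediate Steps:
V(D) = (-10 + 4*D)² (V(D) = (-10 + (0 + 4)*(0 + D))² = (-10 + 4*D)²)
81474/(-230655 - V(-182)) - 340319/U(514) = 81474/(-230655 - 4*(-5 + 2*(-182))²) - 340319/514 = 81474/(-230655 - 4*(-5 - 364)²) - 340319*1/514 = 81474/(-230655 - 4*(-369)²) - 340319/514 = 81474/(-230655 - 4*136161) - 340319/514 = 81474/(-230655 - 1*544644) - 340319/514 = 81474/(-230655 - 544644) - 340319/514 = 81474/(-775299) - 340319/514 = 81474*(-1/775299) - 340319/514 = -27158/258433 - 340319/514 = -87963619339/132834562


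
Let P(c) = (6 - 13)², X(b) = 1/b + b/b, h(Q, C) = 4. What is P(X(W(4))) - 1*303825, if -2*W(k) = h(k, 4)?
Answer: -303776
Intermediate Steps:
W(k) = -2 (W(k) = -½*4 = -2)
X(b) = 1 + 1/b (X(b) = 1/b + 1 = 1 + 1/b)
P(c) = 49 (P(c) = (-7)² = 49)
P(X(W(4))) - 1*303825 = 49 - 1*303825 = 49 - 303825 = -303776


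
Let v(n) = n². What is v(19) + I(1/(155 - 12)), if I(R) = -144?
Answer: 217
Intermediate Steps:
v(19) + I(1/(155 - 12)) = 19² - 144 = 361 - 144 = 217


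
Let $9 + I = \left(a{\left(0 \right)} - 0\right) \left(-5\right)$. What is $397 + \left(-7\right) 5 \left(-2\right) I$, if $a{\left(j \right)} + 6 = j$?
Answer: $1867$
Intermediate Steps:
$a{\left(j \right)} = -6 + j$
$I = 21$ ($I = -9 + \left(\left(-6 + 0\right) - 0\right) \left(-5\right) = -9 + \left(-6 + 0\right) \left(-5\right) = -9 - -30 = -9 + 30 = 21$)
$397 + \left(-7\right) 5 \left(-2\right) I = 397 + \left(-7\right) 5 \left(-2\right) 21 = 397 + \left(-35\right) \left(-2\right) 21 = 397 + 70 \cdot 21 = 397 + 1470 = 1867$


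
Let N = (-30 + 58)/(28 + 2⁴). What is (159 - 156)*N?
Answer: 21/11 ≈ 1.9091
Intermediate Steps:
N = 7/11 (N = 28/(28 + 16) = 28/44 = 28*(1/44) = 7/11 ≈ 0.63636)
(159 - 156)*N = (159 - 156)*(7/11) = 3*(7/11) = 21/11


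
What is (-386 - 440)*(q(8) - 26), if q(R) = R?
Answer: 14868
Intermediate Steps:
(-386 - 440)*(q(8) - 26) = (-386 - 440)*(8 - 26) = -826*(-18) = 14868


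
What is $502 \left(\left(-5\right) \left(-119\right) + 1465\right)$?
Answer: $1034120$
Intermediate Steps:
$502 \left(\left(-5\right) \left(-119\right) + 1465\right) = 502 \left(595 + 1465\right) = 502 \cdot 2060 = 1034120$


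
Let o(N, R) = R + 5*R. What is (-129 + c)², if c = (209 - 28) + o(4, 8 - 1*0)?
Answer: 10000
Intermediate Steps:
o(N, R) = 6*R
c = 229 (c = (209 - 28) + 6*(8 - 1*0) = 181 + 6*(8 + 0) = 181 + 6*8 = 181 + 48 = 229)
(-129 + c)² = (-129 + 229)² = 100² = 10000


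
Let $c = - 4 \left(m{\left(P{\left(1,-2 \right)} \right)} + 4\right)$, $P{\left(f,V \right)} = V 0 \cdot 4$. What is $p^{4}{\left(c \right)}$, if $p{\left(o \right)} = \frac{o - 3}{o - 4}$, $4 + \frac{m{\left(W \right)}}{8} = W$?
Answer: $\frac{141158161}{136048896} \approx 1.0376$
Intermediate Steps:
$P{\left(f,V \right)} = 0$ ($P{\left(f,V \right)} = 0 \cdot 4 = 0$)
$m{\left(W \right)} = -32 + 8 W$
$c = 112$ ($c = - 4 \left(\left(-32 + 8 \cdot 0\right) + 4\right) = - 4 \left(\left(-32 + 0\right) + 4\right) = - 4 \left(-32 + 4\right) = \left(-4\right) \left(-28\right) = 112$)
$p{\left(o \right)} = \frac{-3 + o}{-4 + o}$
$p^{4}{\left(c \right)} = \left(\frac{-3 + 112}{-4 + 112}\right)^{4} = \left(\frac{1}{108} \cdot 109\right)^{4} = \left(\frac{109}{108}\right)^{4} = \frac{141158161}{136048896}$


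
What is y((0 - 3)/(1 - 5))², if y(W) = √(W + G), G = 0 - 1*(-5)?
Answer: 23/4 ≈ 5.7500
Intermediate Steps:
G = 5 (G = 0 + 5 = 5)
y(W) = √(5 + W) (y(W) = √(W + 5) = √(5 + W))
y((0 - 3)/(1 - 5))² = (√(5 + (0 - 3)/(1 - 5)))² = (√(5 - 3/(-4)))² = (√(5 - 3*(-¼)))² = (√(5 + ¾))² = (√(23/4))² = (√23/2)² = 23/4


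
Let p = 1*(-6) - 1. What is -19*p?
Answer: 133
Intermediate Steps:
p = -7 (p = -6 - 1 = -7)
-19*p = -19*(-7) = 133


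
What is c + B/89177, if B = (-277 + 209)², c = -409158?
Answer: -36487478342/89177 ≈ -4.0916e+5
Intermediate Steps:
B = 4624 (B = (-68)² = 4624)
c + B/89177 = -409158 + 4624/89177 = -36487478342/89177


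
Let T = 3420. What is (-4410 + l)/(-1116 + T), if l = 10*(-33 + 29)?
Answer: -2225/1152 ≈ -1.9314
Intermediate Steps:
l = -40 (l = 10*(-4) = -40)
(-4410 + l)/(-1116 + T) = (-4410 - 40)/(-1116 + 3420) = -4450/2304 = -4450*1/2304 = -2225/1152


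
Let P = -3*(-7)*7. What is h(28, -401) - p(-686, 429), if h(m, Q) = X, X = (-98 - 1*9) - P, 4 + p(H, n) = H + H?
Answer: 1122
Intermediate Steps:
p(H, n) = -4 + 2*H (p(H, n) = -4 + (H + H) = -4 + 2*H)
P = 147 (P = 21*7 = 147)
X = -254 (X = (-98 - 1*9) - 1*147 = (-98 - 9) - 147 = -107 - 147 = -254)
h(m, Q) = -254
h(28, -401) - p(-686, 429) = -254 - (-4 + 2*(-686)) = -254 - (-4 - 1372) = -254 - 1*(-1376) = -254 + 1376 = 1122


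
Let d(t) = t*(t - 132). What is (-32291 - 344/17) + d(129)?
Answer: -555870/17 ≈ -32698.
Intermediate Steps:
d(t) = t*(-132 + t)
(-32291 - 344/17) + d(129) = (-32291 - 344/17) + 129*(-132 + 129) = (-32291 + (1/17)*(-344)) + 129*(-3) = (-32291 - 344/17) - 387 = -549291/17 - 387 = -555870/17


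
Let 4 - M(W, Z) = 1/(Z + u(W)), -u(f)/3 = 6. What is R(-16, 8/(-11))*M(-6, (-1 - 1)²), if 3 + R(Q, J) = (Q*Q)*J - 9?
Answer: -62130/77 ≈ -806.88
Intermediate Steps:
u(f) = -18 (u(f) = -3*6 = -18)
M(W, Z) = 4 - 1/(-18 + Z) (M(W, Z) = 4 - 1/(Z - 18) = 4 - 1/(-18 + Z))
R(Q, J) = -12 + J*Q² (R(Q, J) = -3 + ((Q*Q)*J - 9) = -3 + (Q²*J - 9) = -3 + (J*Q² - 9) = -3 + (-9 + J*Q²) = -12 + J*Q²)
R(-16, 8/(-11))*M(-6, (-1 - 1)²) = (-12 + (8/(-11))*(-16)²)*((-73 + 4*(-1 - 1)²)/(-18 + (-1 - 1)²)) = (-12 + (8*(-1/11))*256)*((-73 + 4*(-2)²)/(-18 + (-2)²)) = (-12 - 8/11*256)*((-73 + 4*4)/(-18 + 4)) = (-12 - 2048/11)*((-73 + 16)/(-14)) = -(-1090)*(-57)/77 = -2180/11*57/14 = -62130/77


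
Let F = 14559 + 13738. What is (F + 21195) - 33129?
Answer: 16363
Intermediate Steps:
F = 28297
(F + 21195) - 33129 = (28297 + 21195) - 33129 = 49492 - 33129 = 16363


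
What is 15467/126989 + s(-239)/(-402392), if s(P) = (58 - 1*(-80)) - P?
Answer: 6175922211/51099357688 ≈ 0.12086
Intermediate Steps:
s(P) = 138 - P (s(P) = (58 + 80) - P = 138 - P)
15467/126989 + s(-239)/(-402392) = 15467/126989 + (138 - 1*(-239))/(-402392) = 15467*(1/126989) + (138 + 239)*(-1/402392) = 15467/126989 + 377*(-1/402392) = 15467/126989 - 377/402392 = 6175922211/51099357688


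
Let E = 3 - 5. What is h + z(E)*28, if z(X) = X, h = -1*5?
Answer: -61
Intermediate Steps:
h = -5
E = -2
h + z(E)*28 = -5 - 2*28 = -5 - 56 = -61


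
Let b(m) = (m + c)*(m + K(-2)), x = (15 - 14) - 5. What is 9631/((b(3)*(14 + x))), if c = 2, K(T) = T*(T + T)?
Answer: 9631/550 ≈ 17.511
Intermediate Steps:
K(T) = 2*T² (K(T) = T*(2*T) = 2*T²)
x = -4 (x = 1 - 5 = -4)
b(m) = (2 + m)*(8 + m) (b(m) = (m + 2)*(m + 2*(-2)²) = (2 + m)*(m + 2*4) = (2 + m)*(m + 8) = (2 + m)*(8 + m))
9631/((b(3)*(14 + x))) = 9631/(((16 + 3² + 10*3)*(14 - 4))) = 9631/(((16 + 9 + 30)*10)) = 9631/((55*10)) = 9631/550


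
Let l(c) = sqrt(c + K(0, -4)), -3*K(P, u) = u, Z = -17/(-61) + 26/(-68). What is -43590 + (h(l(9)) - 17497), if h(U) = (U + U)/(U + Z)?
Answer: -8136954265535/133207081 + 891820*sqrt(93)/133207081 ≈ -61085.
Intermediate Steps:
Z = -215/2074 (Z = -17*(-1/61) + 26*(-1/68) = 17/61 - 13/34 = -215/2074 ≈ -0.10366)
K(P, u) = -u/3
l(c) = sqrt(4/3 + c) (l(c) = sqrt(c - 1/3*(-4)) = sqrt(c + 4/3) = sqrt(4/3 + c))
h(U) = 2*U/(-215/2074 + U) (h(U) = (U + U)/(U - 215/2074) = (2*U)/(-215/2074 + U) = 2*U/(-215/2074 + U))
-43590 + (h(l(9)) - 17497) = -43590 + (4148*(sqrt(12 + 9*9)/3)/(-215 + 2074*(sqrt(12 + 9*9)/3)) - 17497) = -43590 + (4148*(sqrt(12 + 81)/3)/(-215 + 2074*(sqrt(12 + 81)/3)) - 17497) = -43590 + (4148*(sqrt(93)/3)/(-215 + 2074*(sqrt(93)/3)) - 17497) = -43590 + (4148*(sqrt(93)/3)/(-215 + 2074*sqrt(93)/3) - 17497) = -43590 + (4148*sqrt(93)/(3*(-215 + 2074*sqrt(93)/3)) - 17497) = -43590 + (-17497 + 4148*sqrt(93)/(3*(-215 + 2074*sqrt(93)/3))) = -61087 + 4148*sqrt(93)/(3*(-215 + 2074*sqrt(93)/3))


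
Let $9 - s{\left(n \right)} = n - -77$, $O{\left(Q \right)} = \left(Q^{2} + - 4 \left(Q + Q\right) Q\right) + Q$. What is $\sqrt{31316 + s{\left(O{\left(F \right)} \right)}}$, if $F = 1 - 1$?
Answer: $12 \sqrt{217} \approx 176.77$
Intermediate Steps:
$F = 0$ ($F = 1 - 1 = 0$)
$O{\left(Q \right)} = Q - 7 Q^{2}$ ($O{\left(Q \right)} = \left(Q^{2} + - 4 \cdot 2 Q Q\right) + Q = \left(Q^{2} + - 8 Q Q\right) + Q = \left(Q^{2} - 8 Q^{2}\right) + Q = - 7 Q^{2} + Q = Q - 7 Q^{2}$)
$s{\left(n \right)} = -68 - n$ ($s{\left(n \right)} = 9 - \left(n - -77\right) = 9 - \left(n + 77\right) = 9 - \left(77 + n\right) = -68 - n$)
$\sqrt{31316 + s{\left(O{\left(F \right)} \right)}} = \sqrt{31316 - \left(68 + 0 \left(1 - 0\right)\right)} = \sqrt{31316 - \left(68 + 0 \left(1 + 0\right)\right)} = \sqrt{31316 - \left(68 + 0 \cdot 1\right)} = \sqrt{31316 - 68} = \sqrt{31248} = 12 \sqrt{217}$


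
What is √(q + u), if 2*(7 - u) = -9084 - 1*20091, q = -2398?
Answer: √48786/2 ≈ 110.44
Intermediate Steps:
u = 29189/2 (u = 7 - (-9084 - 1*20091)/2 = 7 - (-9084 - 20091)/2 = 7 - ½*(-29175) = 7 + 29175/2 = 29189/2 ≈ 14595.)
√(q + u) = √(-2398 + 29189/2) = √(24393/2) = √48786/2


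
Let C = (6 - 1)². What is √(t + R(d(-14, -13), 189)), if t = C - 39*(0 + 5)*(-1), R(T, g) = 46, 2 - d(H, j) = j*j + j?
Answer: √266 ≈ 16.310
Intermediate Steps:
C = 25 (C = 5² = 25)
d(H, j) = 2 - j - j² (d(H, j) = 2 - (j*j + j) = 2 - (j² + j) = 2 - (j + j²) = 2 + (-j - j²) = 2 - j - j²)
t = 220 (t = 25 - 39*(0 + 5)*(-1) = 25 - 195*(-1) = 25 - 39*(-5) = 25 + 195 = 220)
√(t + R(d(-14, -13), 189)) = √(220 + 46) = √266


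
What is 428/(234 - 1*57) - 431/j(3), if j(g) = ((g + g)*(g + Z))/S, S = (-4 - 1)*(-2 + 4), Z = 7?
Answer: 26285/354 ≈ 74.251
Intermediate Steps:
S = -10 (S = -5*2 = -10)
j(g) = -g*(7 + g)/5 (j(g) = ((g + g)*(g + 7))/(-10) = ((2*g)*(7 + g))*(-1/10) = (2*g*(7 + g))*(-1/10) = -g*(7 + g)/5)
428/(234 - 1*57) - 431/j(3) = 428/(234 - 1*57) - 431*(-5/(3*(7 + 3))) = 428/(234 - 57) - 431/((-1/5*3*10)) = 428/177 - 431/(-6) = 428*(1/177) - 431*(-1/6) = 428/177 + 431/6 = 26285/354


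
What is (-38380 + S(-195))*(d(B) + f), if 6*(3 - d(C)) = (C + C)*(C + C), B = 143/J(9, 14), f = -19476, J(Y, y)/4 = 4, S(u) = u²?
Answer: 2661818755/384 ≈ 6.9318e+6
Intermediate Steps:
J(Y, y) = 16 (J(Y, y) = 4*4 = 16)
B = 143/16 ≈ 8.9375
d(C) = 3 - 2*C²/3 (d(C) = 3 - (C + C)*(C + C)/6 = 3 - 2*C*2*C/6 = 3 - 2*C²/3)
(-38380 + S(-195))*(d(B) + f) = (-38380 + (-195)²)*((3 - 2*(143/16)²/3) - 19476) = (-38380 + 38025)*((3 - ⅔*20449/256) - 19476) = -355*((3 - 20449/384) - 19476) = -355*(-19297/384 - 19476) = -355*(-7498081/384) = 2661818755/384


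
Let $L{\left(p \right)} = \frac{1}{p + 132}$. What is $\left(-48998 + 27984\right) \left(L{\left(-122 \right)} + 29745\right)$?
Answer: $- \frac{3125317657}{5} \approx -6.2506 \cdot 10^{8}$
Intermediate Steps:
$L{\left(p \right)} = \frac{1}{132 + p}$
$\left(-48998 + 27984\right) \left(L{\left(-122 \right)} + 29745\right) = \left(-48998 + 27984\right) \left(\frac{1}{132 - 122} + 29745\right) = - 21014 \left(\frac{1}{10} + 29745\right) = \left(-21014\right) \frac{297451}{10} = - \frac{3125317657}{5}$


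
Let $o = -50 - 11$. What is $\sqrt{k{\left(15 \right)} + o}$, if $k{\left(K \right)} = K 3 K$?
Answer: $\sqrt{614} \approx 24.779$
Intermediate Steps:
$k{\left(K \right)} = 3 K^{2}$ ($k{\left(K \right)} = 3 K K = 3 K^{2}$)
$o = -61$ ($o = -50 - 11 = -61$)
$\sqrt{k{\left(15 \right)} + o} = \sqrt{3 \cdot 15^{2} - 61} = \sqrt{3 \cdot 225 - 61} = \sqrt{675 - 61} = \sqrt{614}$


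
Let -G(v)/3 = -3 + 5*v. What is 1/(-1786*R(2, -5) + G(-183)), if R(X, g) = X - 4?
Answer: 1/6326 ≈ 0.00015808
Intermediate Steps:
R(X, g) = -4 + X
G(v) = 9 - 15*v (G(v) = -3*(-3 + 5*v) = 9 - 15*v)
1/(-1786*R(2, -5) + G(-183)) = 1/(-1786*(-4 + 2) + (9 - 15*(-183))) = 1/(-1786*(-2) + (9 + 2745)) = 1/(3572 + 2754) = 1/6326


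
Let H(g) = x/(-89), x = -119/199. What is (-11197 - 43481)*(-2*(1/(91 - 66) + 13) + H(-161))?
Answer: 631235474766/442775 ≈ 1.4256e+6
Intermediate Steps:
x = -119/199 (x = -119*1/199 = -119/199 ≈ -0.59799)
H(g) = 119/17711 (H(g) = -119/199/(-89) = -119/199*(-1/89) = 119/17711)
(-11197 - 43481)*(-2*(1/(91 - 66) + 13) + H(-161)) = (-11197 - 43481)*(-2*(1/(91 - 66) + 13) + 119/17711) = -54678*(-2*(1/25 + 13) + 119/17711) = -54678*(-2*326/25 + 119/17711) = -54678*(-652/25 + 119/17711) = -54678*(-11544597/442775) = 631235474766/442775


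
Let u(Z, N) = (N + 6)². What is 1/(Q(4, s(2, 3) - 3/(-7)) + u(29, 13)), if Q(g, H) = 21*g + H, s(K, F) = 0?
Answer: 7/3118 ≈ 0.0022450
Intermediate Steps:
u(Z, N) = (6 + N)²
Q(g, H) = H + 21*g
1/(Q(4, s(2, 3) - 3/(-7)) + u(29, 13)) = 1/(((0 - 3/(-7)) + 21*4) + (6 + 13)²) = 1/(((0 - 3*(-⅐)) + 84) + 19²) = 1/(((0 + 3/7) + 84) + 361) = 1/((3/7 + 84) + 361) = 1/(591/7 + 361) = 1/(3118/7) = 7/3118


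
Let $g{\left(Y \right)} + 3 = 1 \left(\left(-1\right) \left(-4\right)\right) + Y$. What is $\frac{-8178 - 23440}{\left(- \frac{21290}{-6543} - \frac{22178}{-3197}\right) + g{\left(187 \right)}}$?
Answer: $- \frac{330692203539}{2072876666} \approx -159.53$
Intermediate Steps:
$g{\left(Y \right)} = 1 + Y$ ($g{\left(Y \right)} = -3 + \left(1 \left(\left(-1\right) \left(-4\right)\right) + Y\right) = -3 + \left(1 \cdot 4 + Y\right) = -3 + \left(4 + Y\right) = 1 + Y$)
$\frac{-8178 - 23440}{\left(- \frac{21290}{-6543} - \frac{22178}{-3197}\right) + g{\left(187 \right)}} = \frac{-8178 - 23440}{\left(- \frac{21290}{-6543} - \frac{22178}{-3197}\right) + \left(1 + 187\right)} = - \frac{31618}{\left(\left(-21290\right) \left(- \frac{1}{6543}\right) - - \frac{22178}{3197}\right) + 188} = - \frac{31618}{\left(\frac{21290}{6543} + \frac{22178}{3197}\right) + 188} = - \frac{31618}{\frac{213174784}{20917971} + 188} = - \frac{31618}{\frac{4145753332}{20917971}} = \left(-31618\right) \frac{20917971}{4145753332} = - \frac{330692203539}{2072876666}$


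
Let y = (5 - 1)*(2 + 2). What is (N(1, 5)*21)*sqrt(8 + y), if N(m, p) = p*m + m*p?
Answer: 420*sqrt(6) ≈ 1028.8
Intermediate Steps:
N(m, p) = 2*m*p (N(m, p) = m*p + m*p = 2*m*p)
y = 16 (y = 4*4 = 16)
(N(1, 5)*21)*sqrt(8 + y) = ((2*1*5)*21)*sqrt(8 + 16) = (10*21)*sqrt(24) = 210*(2*sqrt(6)) = 420*sqrt(6)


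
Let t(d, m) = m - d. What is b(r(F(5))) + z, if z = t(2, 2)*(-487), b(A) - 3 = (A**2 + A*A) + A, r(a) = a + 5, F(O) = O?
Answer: 213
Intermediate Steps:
r(a) = 5 + a
b(A) = 3 + A + 2*A**2 (b(A) = 3 + ((A**2 + A*A) + A) = 3 + ((A**2 + A**2) + A) = 3 + (2*A**2 + A) = 3 + (A + 2*A**2) = 3 + A + 2*A**2)
z = 0 (z = (2 - 1*2)*(-487) = (2 - 2)*(-487) = 0*(-487) = 0)
b(r(F(5))) + z = (3 + (5 + 5) + 2*(5 + 5)**2) + 0 = (3 + 10 + 2*10**2) + 0 = (3 + 10 + 2*100) + 0 = (3 + 10 + 200) + 0 = 213 + 0 = 213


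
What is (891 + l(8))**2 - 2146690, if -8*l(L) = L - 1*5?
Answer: -86622535/64 ≈ -1.3535e+6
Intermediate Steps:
l(L) = 5/8 - L/8 (l(L) = -(L - 1*5)/8 = -(L - 5)/8 = -(-5 + L)/8 = 5/8 - L/8)
(891 + l(8))**2 - 2146690 = (891 + (5/8 - 1/8*8))**2 - 2146690 = (891 + (5/8 - 1))**2 - 2146690 = (891 - 3/8)**2 - 2146690 = (7125/8)**2 - 2146690 = 50765625/64 - 2146690 = -86622535/64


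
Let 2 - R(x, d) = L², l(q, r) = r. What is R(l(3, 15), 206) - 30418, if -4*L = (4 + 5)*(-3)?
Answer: -487385/16 ≈ -30462.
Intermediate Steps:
L = 27/4 (L = -(4 + 5)*(-3)/4 = -9*(-3)/4 = -¼*(-27) = 27/4 ≈ 6.7500)
R(x, d) = -697/16 (R(x, d) = 2 - (27/4)² = 2 - 1*729/16 = 2 - 729/16 = -697/16)
R(l(3, 15), 206) - 30418 = -697/16 - 30418 = -487385/16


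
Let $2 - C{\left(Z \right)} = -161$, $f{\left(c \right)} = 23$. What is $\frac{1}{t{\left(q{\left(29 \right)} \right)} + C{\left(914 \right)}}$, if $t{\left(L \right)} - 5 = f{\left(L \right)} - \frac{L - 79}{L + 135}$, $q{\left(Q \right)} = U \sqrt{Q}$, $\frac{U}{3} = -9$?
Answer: $\frac{262575}{47121802} + \frac{2889 \sqrt{29}}{47121802} \approx 0.0059024$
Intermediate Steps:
$U = -27$ ($U = 3 \left(-9\right) = -27$)
$q{\left(Q \right)} = - 27 \sqrt{Q}$
$C{\left(Z \right)} = 163$ ($C{\left(Z \right)} = 2 - -161 = 2 + 161 = 163$)
$t{\left(L \right)} = 28 - \frac{-79 + L}{135 + L}$ ($t{\left(L \right)} = 5 - \left(-23 + \frac{L - 79}{L + 135}\right) = 5 - \left(-23 + \frac{-79 + L}{135 + L}\right) = 28 - \frac{-79 + L}{135 + L}$)
$\frac{1}{t{\left(q{\left(29 \right)} \right)} + C{\left(914 \right)}} = \frac{1}{\frac{3859 + 27 \left(- 27 \sqrt{29}\right)}{135 - 27 \sqrt{29}} + 163} = \frac{1}{\frac{3859 - 729 \sqrt{29}}{135 - 27 \sqrt{29}} + 163} = \frac{1}{163 + \frac{3859 - 729 \sqrt{29}}{135 - 27 \sqrt{29}}}$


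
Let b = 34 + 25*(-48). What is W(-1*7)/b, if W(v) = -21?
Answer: 21/1166 ≈ 0.018010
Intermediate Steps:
b = -1166 (b = 34 - 1200 = -1166)
W(-1*7)/b = -21/(-1166) = -21*(-1/1166) = 21/1166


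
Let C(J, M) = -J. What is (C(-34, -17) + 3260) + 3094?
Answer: 6388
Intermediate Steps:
(C(-34, -17) + 3260) + 3094 = (-1*(-34) + 3260) + 3094 = (34 + 3260) + 3094 = 3294 + 3094 = 6388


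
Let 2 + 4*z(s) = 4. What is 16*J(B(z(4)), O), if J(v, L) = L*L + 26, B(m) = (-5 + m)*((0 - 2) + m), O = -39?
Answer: 24752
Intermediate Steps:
z(s) = 1/2 (z(s) = -1/2 + (1/4)*4 = -1/2 + 1 = 1/2)
B(m) = (-5 + m)*(-2 + m)
J(v, L) = 26 + L**2 (J(v, L) = L**2 + 26 = 26 + L**2)
16*J(B(z(4)), O) = 16*(26 + (-39)**2) = 16*(26 + 1521) = 16*1547 = 24752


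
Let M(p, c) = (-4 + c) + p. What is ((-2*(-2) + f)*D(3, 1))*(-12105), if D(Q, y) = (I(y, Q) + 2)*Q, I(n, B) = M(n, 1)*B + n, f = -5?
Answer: -108945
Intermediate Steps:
M(p, c) = -4 + c + p
I(n, B) = n + B*(-3 + n) (I(n, B) = (-4 + 1 + n)*B + n = (-3 + n)*B + n = B*(-3 + n) + n = n + B*(-3 + n))
D(Q, y) = Q*(2 + y + Q*(-3 + y)) (D(Q, y) = ((y + Q*(-3 + y)) + 2)*Q = (2 + y + Q*(-3 + y))*Q = Q*(2 + y + Q*(-3 + y)))
((-2*(-2) + f)*D(3, 1))*(-12105) = ((-2*(-2) - 5)*(3*(2 + 1 + 3*(-3 + 1))))*(-12105) = ((4 - 5)*(3*(2 + 1 + 3*(-2))))*(-12105) = -3*(2 + 1 - 6)*(-12105) = -3*(-3)*(-12105) = -1*(-9)*(-12105) = 9*(-12105) = -108945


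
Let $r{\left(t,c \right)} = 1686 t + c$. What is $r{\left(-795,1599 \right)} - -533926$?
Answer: $-804845$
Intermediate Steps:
$r{\left(t,c \right)} = c + 1686 t$
$r{\left(-795,1599 \right)} - -533926 = \left(1599 + 1686 \left(-795\right)\right) - -533926 = \left(1599 - 1340370\right) + 533926 = -1338771 + 533926 = -804845$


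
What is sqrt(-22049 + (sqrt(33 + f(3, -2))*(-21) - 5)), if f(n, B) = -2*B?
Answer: sqrt(-22054 - 21*sqrt(37)) ≈ 148.94*I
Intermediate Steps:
sqrt(-22049 + (sqrt(33 + f(3, -2))*(-21) - 5)) = sqrt(-22049 + (sqrt(33 - 2*(-2))*(-21) - 5)) = sqrt(-22049 + (sqrt(33 + 4)*(-21) - 5)) = sqrt(-22049 + (sqrt(37)*(-21) - 5)) = sqrt(-22049 + (-21*sqrt(37) - 5)) = sqrt(-22049 + (-5 - 21*sqrt(37))) = sqrt(-22054 - 21*sqrt(37))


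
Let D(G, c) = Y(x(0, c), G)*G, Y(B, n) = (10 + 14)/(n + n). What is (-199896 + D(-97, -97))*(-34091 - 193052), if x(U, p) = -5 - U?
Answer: 45402251412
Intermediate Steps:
Y(B, n) = 12/n (Y(B, n) = 24/((2*n)) = 24*(1/(2*n)) = 12/n)
D(G, c) = 12 (D(G, c) = (12/G)*G = 12)
(-199896 + D(-97, -97))*(-34091 - 193052) = (-199896 + 12)*(-34091 - 193052) = -199884*(-227143) = 45402251412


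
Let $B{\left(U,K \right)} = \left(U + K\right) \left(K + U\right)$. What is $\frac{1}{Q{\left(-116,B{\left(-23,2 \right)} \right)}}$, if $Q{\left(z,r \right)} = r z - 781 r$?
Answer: $- \frac{1}{395577} \approx -2.528 \cdot 10^{-6}$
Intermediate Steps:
$B{\left(U,K \right)} = \left(K + U\right)^{2}$ ($B{\left(U,K \right)} = \left(K + U\right) \left(K + U\right) = \left(K + U\right)^{2}$)
$Q{\left(z,r \right)} = - 781 r + r z$
$\frac{1}{Q{\left(-116,B{\left(-23,2 \right)} \right)}} = \frac{1}{\left(2 - 23\right)^{2} \left(-781 - 116\right)} = \frac{1}{\left(-21\right)^{2} \left(-897\right)} = \frac{1}{441 \left(-897\right)} = \frac{1}{-395577} = - \frac{1}{395577}$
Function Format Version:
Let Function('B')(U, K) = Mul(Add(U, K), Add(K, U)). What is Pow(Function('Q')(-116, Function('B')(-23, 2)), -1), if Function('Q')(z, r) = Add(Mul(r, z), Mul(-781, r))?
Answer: Rational(-1, 395577) ≈ -2.5280e-6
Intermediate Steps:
Function('B')(U, K) = Pow(Add(K, U), 2) (Function('B')(U, K) = Mul(Add(K, U), Add(K, U)) = Pow(Add(K, U), 2))
Function('Q')(z, r) = Add(Mul(-781, r), Mul(r, z))
Pow(Function('Q')(-116, Function('B')(-23, 2)), -1) = Pow(Mul(Pow(Add(2, -23), 2), Add(-781, -116)), -1) = Pow(Mul(Pow(-21, 2), -897), -1) = Pow(Mul(441, -897), -1) = Pow(-395577, -1) = Rational(-1, 395577)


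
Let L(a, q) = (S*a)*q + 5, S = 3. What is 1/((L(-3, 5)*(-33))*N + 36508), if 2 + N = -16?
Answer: 1/12748 ≈ 7.8444e-5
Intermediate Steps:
N = -18 (N = -2 - 16 = -18)
L(a, q) = 5 + 3*a*q (L(a, q) = (3*a)*q + 5 = 3*a*q + 5 = 5 + 3*a*q)
1/((L(-3, 5)*(-33))*N + 36508) = 1/(((5 + 3*(-3)*5)*(-33))*(-18) + 36508) = 1/(((5 - 45)*(-33))*(-18) + 36508) = 1/(-40*(-33)*(-18) + 36508) = 1/(1320*(-18) + 36508) = 1/(-23760 + 36508) = 1/12748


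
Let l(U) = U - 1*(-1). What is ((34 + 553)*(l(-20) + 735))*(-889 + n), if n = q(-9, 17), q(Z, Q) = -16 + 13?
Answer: -374900464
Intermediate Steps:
q(Z, Q) = -3
l(U) = 1 + U (l(U) = U + 1 = 1 + U)
n = -3
((34 + 553)*(l(-20) + 735))*(-889 + n) = ((34 + 553)*((1 - 20) + 735))*(-889 - 3) = (587*(-19 + 735))*(-892) = (587*716)*(-892) = 420292*(-892) = -374900464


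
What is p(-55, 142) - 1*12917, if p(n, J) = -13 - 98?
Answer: -13028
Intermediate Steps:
p(n, J) = -111
p(-55, 142) - 1*12917 = -111 - 1*12917 = -111 - 12917 = -13028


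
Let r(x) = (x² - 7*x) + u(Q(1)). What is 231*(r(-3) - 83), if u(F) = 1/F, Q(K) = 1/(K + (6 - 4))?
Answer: -11550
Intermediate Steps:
Q(K) = 1/(2 + K) (Q(K) = 1/(K + 2) = 1/(2 + K))
u(F) = 1/F
r(x) = 3 + x² - 7*x (r(x) = (x² - 7*x) + 1/(1/(2 + 1)) = (x² - 7*x) + 1/(1/3) = (x² - 7*x) + 1/(⅓) = (x² - 7*x) + 3 = 3 + x² - 7*x)
231*(r(-3) - 83) = 231*((3 + (-3)² - 7*(-3)) - 83) = 231*((3 + 9 + 21) - 83) = 231*(33 - 83) = 231*(-50) = -11550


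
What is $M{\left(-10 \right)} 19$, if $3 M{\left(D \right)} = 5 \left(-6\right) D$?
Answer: $1900$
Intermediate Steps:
$M{\left(D \right)} = - 10 D$ ($M{\left(D \right)} = \frac{5 \left(-6\right) D}{3} = \frac{\left(-30\right) D}{3} = - 10 D$)
$M{\left(-10 \right)} 19 = \left(-10\right) \left(-10\right) 19 = 100 \cdot 19 = 1900$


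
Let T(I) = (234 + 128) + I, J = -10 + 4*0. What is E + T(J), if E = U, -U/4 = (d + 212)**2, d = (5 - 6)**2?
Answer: -181124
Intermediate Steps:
d = 1 (d = (-1)**2 = 1)
J = -10 (J = -10 + 0 = -10)
T(I) = 362 + I
U = -181476 (U = -4*(1 + 212)**2 = -4*213**2 = -4*45369 = -181476)
E = -181476
E + T(J) = -181476 + (362 - 10) = -181476 + 352 = -181124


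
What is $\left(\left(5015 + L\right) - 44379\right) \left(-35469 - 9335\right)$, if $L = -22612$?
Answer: $2776772704$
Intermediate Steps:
$\left(\left(5015 + L\right) - 44379\right) \left(-35469 - 9335\right) = \left(\left(5015 - 22612\right) - 44379\right) \left(-35469 - 9335\right) = \left(-17597 - 44379\right) \left(-44804\right) = \left(-61976\right) \left(-44804\right) = 2776772704$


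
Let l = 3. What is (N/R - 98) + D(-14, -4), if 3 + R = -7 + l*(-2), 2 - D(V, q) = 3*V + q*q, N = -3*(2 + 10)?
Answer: -271/4 ≈ -67.750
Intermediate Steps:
N = -36 (N = -3*12 = -36)
D(V, q) = 2 - q**2 - 3*V (D(V, q) = 2 - (3*V + q*q) = 2 - (3*V + q**2) = 2 - (q**2 + 3*V) = 2 + (-q**2 - 3*V) = 2 - q**2 - 3*V)
R = -16 (R = -3 + (-7 + 3*(-2)) = -3 + (-7 - 6) = -3 - 13 = -16)
(N/R - 98) + D(-14, -4) = (-36/(-16) - 98) + (2 - 1*(-4)**2 - 3*(-14)) = (-36*(-1/16) - 98) + (2 - 1*16 + 42) = (9/4 - 98) + (2 - 16 + 42) = -383/4 + 28 = -271/4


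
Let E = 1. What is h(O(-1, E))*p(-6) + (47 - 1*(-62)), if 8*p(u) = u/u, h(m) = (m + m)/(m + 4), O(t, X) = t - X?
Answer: 435/4 ≈ 108.75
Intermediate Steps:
h(m) = 2*m/(4 + m) (h(m) = (2*m)/(4 + m) = 2*m/(4 + m))
p(u) = ⅛ (p(u) = (u/u)/8 = (⅛)*1 = ⅛)
h(O(-1, E))*p(-6) + (47 - 1*(-62)) = (2*(-1 - 1*1)/(4 + (-1 - 1*1)))*(⅛) + (47 - 1*(-62)) = (2*(-1 - 1)/(4 + (-1 - 1)))*(⅛) + (47 + 62) = (2*(-2)/(4 - 2))*(⅛) + 109 = (2*(-2)/2)*(⅛) + 109 = (2*(-2)*(½))*(⅛) + 109 = -2*⅛ + 109 = -¼ + 109 = 435/4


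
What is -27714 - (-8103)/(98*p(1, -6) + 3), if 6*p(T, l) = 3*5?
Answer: -6864969/248 ≈ -27681.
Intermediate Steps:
p(T, l) = 5/2 (p(T, l) = (3*5)/6 = (1/6)*15 = 5/2)
-27714 - (-8103)/(98*p(1, -6) + 3) = -27714 - (-8103)/(98*(5/2) + 3) = -27714 - (-8103)/(245 + 3) = -27714 - (-8103)/248 = -27714 - 1*(-8103/248) = -27714 + 8103/248 = -6864969/248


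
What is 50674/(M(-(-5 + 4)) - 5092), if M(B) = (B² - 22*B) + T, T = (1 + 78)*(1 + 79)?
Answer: 50674/1207 ≈ 41.983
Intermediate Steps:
T = 6320 (T = 79*80 = 6320)
M(B) = 6320 + B² - 22*B (M(B) = (B² - 22*B) + 6320 = 6320 + B² - 22*B)
50674/(M(-(-5 + 4)) - 5092) = 50674/((6320 + (-(-5 + 4))² - (-22)*(-5 + 4)) - 5092) = 50674/((6320 + (-1*(-1))² - (-22)*(-1)) - 5092) = 50674/((6320 + 1² - 22*1) - 5092) = 50674/((6320 + 1 - 22) - 5092) = 50674/(6299 - 5092) = 50674/1207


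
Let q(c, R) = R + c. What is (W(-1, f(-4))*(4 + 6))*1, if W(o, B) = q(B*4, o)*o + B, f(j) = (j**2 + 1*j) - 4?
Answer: -230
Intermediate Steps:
f(j) = -4 + j + j**2 (f(j) = (j**2 + j) - 4 = (j + j**2) - 4 = -4 + j + j**2)
W(o, B) = B + o*(o + 4*B) (W(o, B) = (o + B*4)*o + B = (o + 4*B)*o + B = o*(o + 4*B) + B = B + o*(o + 4*B))
(W(-1, f(-4))*(4 + 6))*1 = (((-4 - 4 + (-4)**2) - (-1 + 4*(-4 - 4 + (-4)**2)))*(4 + 6))*1 = (((-4 - 4 + 16) - (-1 + 4*(-4 - 4 + 16)))*10)*1 = ((8 - (-1 + 4*8))*10)*1 = ((8 - (-1 + 32))*10)*1 = ((8 - 1*31)*10)*1 = ((8 - 31)*10)*1 = -23*10*1 = -230*1 = -230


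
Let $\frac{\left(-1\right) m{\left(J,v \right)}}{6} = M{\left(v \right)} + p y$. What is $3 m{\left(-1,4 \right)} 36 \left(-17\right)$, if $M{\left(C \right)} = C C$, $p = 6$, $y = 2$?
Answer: $308448$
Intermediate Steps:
$M{\left(C \right)} = C^{2}$
$m{\left(J,v \right)} = -72 - 6 v^{2}$ ($m{\left(J,v \right)} = - 6 \left(v^{2} + 6 \cdot 2\right) = - 6 \left(v^{2} + 12\right) = - 6 \left(12 + v^{2}\right) = -72 - 6 v^{2}$)
$3 m{\left(-1,4 \right)} 36 \left(-17\right) = 3 \left(-72 - 6 \cdot 4^{2}\right) 36 \left(-17\right) = 3 \left(-72 - 96\right) 36 \left(-17\right) = 3 \left(-168\right) 36 \left(-17\right) = 3 \left(\left(-6048\right) \left(-17\right)\right) = 3 \cdot 102816 = 308448$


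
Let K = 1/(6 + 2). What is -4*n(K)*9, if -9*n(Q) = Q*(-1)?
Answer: -1/2 ≈ -0.50000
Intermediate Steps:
K = 1/8 ≈ 0.12500
n(Q) = Q/9 (n(Q) = -Q*(-1)/9 = -(-1)*Q/9 = Q/9)
-4*n(K)*9 = -4/(9*8)*9 = -4*1/72*9 = -1/18*9 = -1/2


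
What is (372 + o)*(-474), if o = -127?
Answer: -116130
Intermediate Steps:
(372 + o)*(-474) = (372 - 127)*(-474) = 245*(-474) = -116130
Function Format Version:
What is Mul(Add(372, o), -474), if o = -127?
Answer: -116130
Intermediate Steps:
Mul(Add(372, o), -474) = Mul(Add(372, -127), -474) = Mul(245, -474) = -116130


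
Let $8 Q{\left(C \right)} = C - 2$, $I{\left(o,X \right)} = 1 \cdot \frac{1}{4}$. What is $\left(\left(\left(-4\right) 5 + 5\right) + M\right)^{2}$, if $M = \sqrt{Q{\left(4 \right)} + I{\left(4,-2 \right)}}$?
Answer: $\frac{\left(30 - \sqrt{2}\right)^{2}}{4} \approx 204.29$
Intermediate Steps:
$I{\left(o,X \right)} = \frac{1}{4}$ ($I{\left(o,X \right)} = 1 \cdot \frac{1}{4} = \frac{1}{4}$)
$Q{\left(C \right)} = - \frac{1}{4} + \frac{C}{8}$ ($Q{\left(C \right)} = \frac{C - 2}{8} = \frac{-2 + C}{8} = - \frac{1}{4} + \frac{C}{8}$)
$M = \frac{\sqrt{2}}{2}$ ($M = \sqrt{\left(- \frac{1}{4} + \frac{1}{8} \cdot 4\right) + \frac{1}{4}} = \sqrt{\left(- \frac{1}{4} + \frac{1}{2}\right) + \frac{1}{4}} = \sqrt{\frac{1}{4} + \frac{1}{4}} = \sqrt{\frac{1}{2}} = \frac{\sqrt{2}}{2} \approx 0.70711$)
$\left(\left(\left(-4\right) 5 + 5\right) + M\right)^{2} = \left(\left(\left(-4\right) 5 + 5\right) + \frac{\sqrt{2}}{2}\right)^{2} = \left(\left(-20 + 5\right) + \frac{\sqrt{2}}{2}\right)^{2} = \left(-15 + \frac{\sqrt{2}}{2}\right)^{2}$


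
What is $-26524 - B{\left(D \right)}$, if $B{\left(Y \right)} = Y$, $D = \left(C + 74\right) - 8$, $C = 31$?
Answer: $-26621$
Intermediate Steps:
$D = 97$ ($D = \left(31 + 74\right) - 8 = 105 - 8 = 97$)
$-26524 - B{\left(D \right)} = -26524 - 97 = -26621$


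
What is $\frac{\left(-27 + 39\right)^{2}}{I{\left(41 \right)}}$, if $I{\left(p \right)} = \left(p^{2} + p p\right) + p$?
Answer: $\frac{144}{3403} \approx 0.042316$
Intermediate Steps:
$I{\left(p \right)} = p + 2 p^{2}$ ($I{\left(p \right)} = \left(p^{2} + p^{2}\right) + p = 2 p^{2} + p = p + 2 p^{2}$)
$\frac{\left(-27 + 39\right)^{2}}{I{\left(41 \right)}} = \frac{\left(-27 + 39\right)^{2}}{41 \left(1 + 2 \cdot 41\right)} = \frac{12^{2}}{41 \left(1 + 82\right)} = \frac{144}{41 \cdot 83} = \frac{144}{3403}$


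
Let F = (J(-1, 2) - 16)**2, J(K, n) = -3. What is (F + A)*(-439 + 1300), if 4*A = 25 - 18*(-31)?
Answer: 1745247/4 ≈ 4.3631e+5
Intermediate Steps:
A = 583/4 (A = (25 - 18*(-31))/4 = (25 + 558)/4 = (1/4)*583 = 583/4 ≈ 145.75)
F = 361 (F = (-3 - 16)**2 = (-19)**2 = 361)
(F + A)*(-439 + 1300) = (361 + 583/4)*(-439 + 1300) = (2027/4)*861 = 1745247/4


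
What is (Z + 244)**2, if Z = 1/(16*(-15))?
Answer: 3429156481/57600 ≈ 59534.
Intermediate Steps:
Z = -1/240 (Z = 1/(-240) = -1/240 ≈ -0.0041667)
(Z + 244)**2 = (-1/240 + 244)**2 = (58559/240)**2 = 3429156481/57600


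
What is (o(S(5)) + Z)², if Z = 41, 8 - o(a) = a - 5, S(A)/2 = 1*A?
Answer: 1936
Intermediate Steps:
S(A) = 2*A (S(A) = 2*(1*A) = 2*A)
o(a) = 13 - a (o(a) = 8 - (a - 5) = 8 - (-5 + a) = 8 + (5 - a) = 13 - a)
(o(S(5)) + Z)² = ((13 - 2*5) + 41)² = ((13 - 1*10) + 41)² = ((13 - 10) + 41)² = (3 + 41)² = 44² = 1936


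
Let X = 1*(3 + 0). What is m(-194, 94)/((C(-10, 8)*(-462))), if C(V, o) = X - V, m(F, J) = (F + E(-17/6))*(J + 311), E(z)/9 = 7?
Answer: 17685/2002 ≈ 8.8337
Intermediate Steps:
X = 3 (X = 1*3 = 3)
E(z) = 63 (E(z) = 9*7 = 63)
m(F, J) = (63 + F)*(311 + J) (m(F, J) = (F + 63)*(J + 311) = (63 + F)*(311 + J))
C(V, o) = 3 - V
m(-194, 94)/((C(-10, 8)*(-462))) = (19593 + 63*94 + 311*(-194) - 194*94)/(((3 - 1*(-10))*(-462))) = (19593 + 5922 - 60334 - 18236)/(((3 + 10)*(-462))) = -53055/(13*(-462)) = -53055/(-6006) = -53055*(-1/6006) = 17685/2002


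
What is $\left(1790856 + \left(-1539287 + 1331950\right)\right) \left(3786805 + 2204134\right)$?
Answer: $9486765734341$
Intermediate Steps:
$\left(1790856 + \left(-1539287 + 1331950\right)\right) \left(3786805 + 2204134\right) = \left(1790856 - 207337\right) 5990939 = 1583519 \cdot 5990939 = 9486765734341$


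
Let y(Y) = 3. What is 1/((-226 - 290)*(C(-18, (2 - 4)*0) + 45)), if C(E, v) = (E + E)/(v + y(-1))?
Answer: -1/17028 ≈ -5.8727e-5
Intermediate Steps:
C(E, v) = 2*E/(3 + v) (C(E, v) = (E + E)/(v + 3) = (2*E)/(3 + v) = 2*E/(3 + v))
1/((-226 - 290)*(C(-18, (2 - 4)*0) + 45)) = 1/((-226 - 290)*(2*(-18)/(3 + (2 - 4)*0) + 45)) = 1/(-516*(2*(-18)/(3 - 2*0) + 45)) = 1/(-516*(2*(-18)/(3 + 0) + 45)) = 1/(-516*(2*(-18)/3 + 45)) = 1/(-516*(2*(-18)*(1/3) + 45)) = 1/(-516*(-12 + 45)) = 1/(-516*33) = 1/(-17028) = -1/17028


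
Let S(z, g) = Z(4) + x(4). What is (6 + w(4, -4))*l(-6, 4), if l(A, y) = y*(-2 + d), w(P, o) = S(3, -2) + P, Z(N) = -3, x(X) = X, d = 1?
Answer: -44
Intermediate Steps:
S(z, g) = 1 (S(z, g) = -3 + 4 = 1)
w(P, o) = 1 + P
l(A, y) = -y (l(A, y) = y*(-2 + 1) = y*(-1) = -y)
(6 + w(4, -4))*l(-6, 4) = (6 + (1 + 4))*(-1*4) = (6 + 5)*(-4) = 11*(-4) = -44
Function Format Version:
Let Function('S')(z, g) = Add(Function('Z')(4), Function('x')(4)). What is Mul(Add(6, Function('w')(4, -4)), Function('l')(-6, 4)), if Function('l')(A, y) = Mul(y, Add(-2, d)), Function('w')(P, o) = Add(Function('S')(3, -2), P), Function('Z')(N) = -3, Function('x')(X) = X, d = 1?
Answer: -44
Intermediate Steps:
Function('S')(z, g) = 1 (Function('S')(z, g) = Add(-3, 4) = 1)
Function('w')(P, o) = Add(1, P)
Function('l')(A, y) = Mul(-1, y) (Function('l')(A, y) = Mul(y, Add(-2, 1)) = Mul(y, -1) = Mul(-1, y))
Mul(Add(6, Function('w')(4, -4)), Function('l')(-6, 4)) = Mul(Add(6, Add(1, 4)), Mul(-1, 4)) = Mul(Add(6, 5), -4) = Mul(11, -4) = -44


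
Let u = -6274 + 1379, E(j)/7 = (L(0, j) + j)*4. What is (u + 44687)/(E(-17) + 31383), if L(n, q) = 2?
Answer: 13264/10321 ≈ 1.2851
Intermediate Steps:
E(j) = 56 + 28*j (E(j) = 7*((2 + j)*4) = 7*(8 + 4*j) = 56 + 28*j)
u = -4895
(u + 44687)/(E(-17) + 31383) = (-4895 + 44687)/((56 + 28*(-17)) + 31383) = 39792/((56 - 476) + 31383) = 39792/(-420 + 31383) = 39792/30963 = 39792*(1/30963) = 13264/10321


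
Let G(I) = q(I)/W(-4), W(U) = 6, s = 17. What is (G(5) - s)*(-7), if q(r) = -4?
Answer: 371/3 ≈ 123.67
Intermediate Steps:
G(I) = -⅔ (G(I) = -4/6 = -4*⅙ = -⅔)
(G(5) - s)*(-7) = (-⅔ - 1*17)*(-7) = (-⅔ - 17)*(-7) = -53/3*(-7) = 371/3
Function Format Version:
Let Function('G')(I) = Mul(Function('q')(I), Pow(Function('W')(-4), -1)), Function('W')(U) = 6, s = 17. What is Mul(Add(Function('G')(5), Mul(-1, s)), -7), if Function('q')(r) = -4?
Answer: Rational(371, 3) ≈ 123.67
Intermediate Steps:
Function('G')(I) = Rational(-2, 3) (Function('G')(I) = Mul(-4, Pow(6, -1)) = Mul(-4, Rational(1, 6)) = Rational(-2, 3))
Mul(Add(Function('G')(5), Mul(-1, s)), -7) = Mul(Add(Rational(-2, 3), Mul(-1, 17)), -7) = Mul(Add(Rational(-2, 3), -17), -7) = Mul(Rational(-53, 3), -7) = Rational(371, 3)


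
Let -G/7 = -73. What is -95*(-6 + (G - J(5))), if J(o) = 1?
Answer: -47880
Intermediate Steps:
G = 511 (G = -7*(-73) = 511)
-95*(-6 + (G - J(5))) = -95*(-6 + (511 - 1*1)) = -95*(-6 + (511 - 1)) = -95*(-6 + 510) = -95*504 = -47880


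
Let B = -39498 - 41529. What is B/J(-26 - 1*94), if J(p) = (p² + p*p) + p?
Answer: -27009/9560 ≈ -2.8252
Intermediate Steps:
J(p) = p + 2*p² (J(p) = (p² + p²) + p = 2*p² + p = p + 2*p²)
B = -81027
B/J(-26 - 1*94) = -81027*1/((1 + 2*(-26 - 1*94))*(-26 - 1*94)) = -81027*1/((1 + 2*(-26 - 94))*(-26 - 94)) = -81027*(-1/(120*(1 + 2*(-120)))) = -81027*(-1/(120*(1 - 240))) = -81027/((-120*(-239))) = -81027/28680 = -81027*1/28680 = -27009/9560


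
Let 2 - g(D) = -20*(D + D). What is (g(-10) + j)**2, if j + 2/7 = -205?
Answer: 17833729/49 ≈ 3.6395e+5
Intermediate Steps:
j = -1437/7 (j = -2/7 - 205 = -1437/7 ≈ -205.29)
g(D) = 2 + 40*D (g(D) = 2 - (-20)*(D + D) = 2 - (-20)*2*D = 2 - (-40)*D = 2 + 40*D)
(g(-10) + j)**2 = ((2 + 40*(-10)) - 1437/7)**2 = ((2 - 400) - 1437/7)**2 = (-398 - 1437/7)**2 = (-4223/7)**2 = 17833729/49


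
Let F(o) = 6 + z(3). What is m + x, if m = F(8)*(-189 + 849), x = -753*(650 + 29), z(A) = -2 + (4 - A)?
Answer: -507987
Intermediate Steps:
z(A) = 2 - A
F(o) = 5 (F(o) = 6 + (2 - 1*3) = 6 + (2 - 3) = 6 - 1 = 5)
x = -511287 (x = -753*679 = -511287)
m = 3300 (m = 5*(-189 + 849) = 5*660 = 3300)
m + x = 3300 - 511287 = -507987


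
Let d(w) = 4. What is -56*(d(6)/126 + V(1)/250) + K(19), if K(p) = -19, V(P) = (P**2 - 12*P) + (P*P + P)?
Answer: -21107/1125 ≈ -18.762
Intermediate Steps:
V(P) = -11*P + 2*P**2 (V(P) = (P**2 - 12*P) + (P**2 + P) = (P**2 - 12*P) + (P + P**2) = -11*P + 2*P**2)
-56*(d(6)/126 + V(1)/250) + K(19) = -56*(4/126 + (1*(-11 + 2*1))/250) - 19 = -56*(4*(1/126) + (1*(-11 + 2))*(1/250)) - 19 = -56*(2/63 + (1*(-9))*(1/250)) - 19 = -56*(2/63 - 9*1/250) - 19 = -56*(2/63 - 9/250) - 19 = -56*(-67/15750) - 19 = 268/1125 - 19 = -21107/1125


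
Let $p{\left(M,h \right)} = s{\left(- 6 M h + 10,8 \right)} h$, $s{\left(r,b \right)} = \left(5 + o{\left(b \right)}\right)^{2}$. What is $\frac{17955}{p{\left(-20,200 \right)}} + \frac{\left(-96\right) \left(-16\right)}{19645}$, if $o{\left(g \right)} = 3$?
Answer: $\frac{14895471}{10058240} \approx 1.4809$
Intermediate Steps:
$s{\left(r,b \right)} = 64$ ($s{\left(r,b \right)} = \left(5 + 3\right)^{2} = 8^{2} = 64$)
$p{\left(M,h \right)} = 64 h$
$\frac{17955}{p{\left(-20,200 \right)}} + \frac{\left(-96\right) \left(-16\right)}{19645} = \frac{17955}{64 \cdot 200} + \frac{\left(-96\right) \left(-16\right)}{19645} = \frac{17955}{12800} + 1536 \cdot \frac{1}{19645} = 17955 \cdot \frac{1}{12800} + \frac{1536}{19645} = \frac{3591}{2560} + \frac{1536}{19645} = \frac{14895471}{10058240}$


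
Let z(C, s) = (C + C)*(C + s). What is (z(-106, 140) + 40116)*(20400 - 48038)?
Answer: -909511304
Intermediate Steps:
z(C, s) = 2*C*(C + s) (z(C, s) = (2*C)*(C + s) = 2*C*(C + s))
(z(-106, 140) + 40116)*(20400 - 48038) = (2*(-106)*(-106 + 140) + 40116)*(20400 - 48038) = (2*(-106)*34 + 40116)*(-27638) = (-7208 + 40116)*(-27638) = 32908*(-27638) = -909511304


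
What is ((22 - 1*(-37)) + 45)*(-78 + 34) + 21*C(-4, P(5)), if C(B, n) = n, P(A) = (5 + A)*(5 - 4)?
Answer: -4366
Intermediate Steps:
P(A) = 5 + A (P(A) = (5 + A)*1 = 5 + A)
((22 - 1*(-37)) + 45)*(-78 + 34) + 21*C(-4, P(5)) = ((22 - 1*(-37)) + 45)*(-78 + 34) + 21*(5 + 5) = ((22 + 37) + 45)*(-44) + 21*10 = (59 + 45)*(-44) + 210 = 104*(-44) + 210 = -4576 + 210 = -4366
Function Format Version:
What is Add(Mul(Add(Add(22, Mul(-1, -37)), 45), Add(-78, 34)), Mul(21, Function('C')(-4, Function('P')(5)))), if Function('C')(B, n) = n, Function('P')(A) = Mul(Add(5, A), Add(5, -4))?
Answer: -4366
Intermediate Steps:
Function('P')(A) = Add(5, A) (Function('P')(A) = Mul(Add(5, A), 1) = Add(5, A))
Add(Mul(Add(Add(22, Mul(-1, -37)), 45), Add(-78, 34)), Mul(21, Function('C')(-4, Function('P')(5)))) = Add(Mul(Add(Add(22, Mul(-1, -37)), 45), Add(-78, 34)), Mul(21, Add(5, 5))) = Add(Mul(Add(Add(22, 37), 45), -44), Mul(21, 10)) = Add(Mul(Add(59, 45), -44), 210) = Add(Mul(104, -44), 210) = Add(-4576, 210) = -4366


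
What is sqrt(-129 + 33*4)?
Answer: sqrt(3) ≈ 1.7320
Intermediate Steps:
sqrt(-129 + 33*4) = sqrt(-129 + 132) = sqrt(3)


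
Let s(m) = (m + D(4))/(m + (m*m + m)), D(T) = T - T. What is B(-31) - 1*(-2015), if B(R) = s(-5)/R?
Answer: 187396/93 ≈ 2015.0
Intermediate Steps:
D(T) = 0
s(m) = m/(m**2 + 2*m) (s(m) = (m + 0)/(m + (m*m + m)) = m/(m + (m**2 + m)) = m/(m + (m + m**2)) = m/(m**2 + 2*m))
B(R) = -1/(3*R) (B(R) = 1/((2 - 5)*R) = 1/((-3)*R) = -1/(3*R))
B(-31) - 1*(-2015) = -1/3/(-31) - 1*(-2015) = -1/3*(-1/31) + 2015 = 1/93 + 2015 = 187396/93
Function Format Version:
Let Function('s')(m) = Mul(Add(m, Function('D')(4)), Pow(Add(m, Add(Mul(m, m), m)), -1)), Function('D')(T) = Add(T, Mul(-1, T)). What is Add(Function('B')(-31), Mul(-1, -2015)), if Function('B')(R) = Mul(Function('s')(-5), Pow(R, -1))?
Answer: Rational(187396, 93) ≈ 2015.0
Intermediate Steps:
Function('D')(T) = 0
Function('s')(m) = Mul(m, Pow(Add(Pow(m, 2), Mul(2, m)), -1)) (Function('s')(m) = Mul(Add(m, 0), Pow(Add(m, Add(Mul(m, m), m)), -1)) = Mul(m, Pow(Add(m, Add(Pow(m, 2), m)), -1)) = Mul(m, Pow(Add(m, Add(m, Pow(m, 2))), -1)) = Mul(m, Pow(Add(Pow(m, 2), Mul(2, m)), -1)))
Function('B')(R) = Mul(Rational(-1, 3), Pow(R, -1)) (Function('B')(R) = Mul(Pow(Add(2, -5), -1), Pow(R, -1)) = Mul(Pow(-3, -1), Pow(R, -1)) = Mul(Rational(-1, 3), Pow(R, -1)))
Add(Function('B')(-31), Mul(-1, -2015)) = Add(Mul(Rational(-1, 3), Pow(-31, -1)), Mul(-1, -2015)) = Add(Mul(Rational(-1, 3), Rational(-1, 31)), 2015) = Add(Rational(1, 93), 2015) = Rational(187396, 93)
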